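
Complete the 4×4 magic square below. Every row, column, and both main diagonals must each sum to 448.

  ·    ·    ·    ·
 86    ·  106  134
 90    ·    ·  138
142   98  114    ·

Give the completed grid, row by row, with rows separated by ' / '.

130 110 126 82 / 86 122 106 134 / 90 118 102 138 / 142 98 114 94

Row 2 must total 448; the given cells sum to 326, so (2,2) = 122.
From row 4, 448 − (142 + 98 + 114) gives (4,4) = 94.
Column 1: 86 + 90 + 142 + ? = 448, so (1,1) = 130.
From column 4, 448 − (134 + 138 + 94) gives (1,4) = 82.
Using main diagonal: 130 + 122 + 94 + ? → (3,3) = 448 − 346 = 102.
Anti-diagonal: 82 + 106 + 142 + ? = 448, so (3,2) = 118.
Column 2 needs 448; the known cells sum to 338, so (1,2) = 110.
Column 3: 106 + 102 + 114 + ? = 448, so (1,3) = 126.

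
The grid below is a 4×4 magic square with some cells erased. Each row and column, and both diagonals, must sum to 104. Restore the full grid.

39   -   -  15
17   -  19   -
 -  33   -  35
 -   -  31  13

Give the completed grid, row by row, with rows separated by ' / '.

39 21 29 15 / 17 27 19 41 / 11 33 25 35 / 37 23 31 13

From column 4, 104 − (15 + 35 + 13) gives (2,4) = 41.
The remaining cell in anti-diagonal is (4,1) = 104 − 67 = 37.
Row 2 needs 104; the known cells sum to 77, so (2,2) = 27.
Row 4 needs 104; the known cells sum to 81, so (4,2) = 23.
Using column 1: 39 + 17 + 37 + ? → (3,1) = 104 − 93 = 11.
Using column 2: 27 + 33 + 23 + ? → (1,2) = 104 − 83 = 21.
Main diagonal needs 104; the known cells sum to 79, so (3,3) = 25.
The remaining cell in row 1 is (1,3) = 104 − 75 = 29.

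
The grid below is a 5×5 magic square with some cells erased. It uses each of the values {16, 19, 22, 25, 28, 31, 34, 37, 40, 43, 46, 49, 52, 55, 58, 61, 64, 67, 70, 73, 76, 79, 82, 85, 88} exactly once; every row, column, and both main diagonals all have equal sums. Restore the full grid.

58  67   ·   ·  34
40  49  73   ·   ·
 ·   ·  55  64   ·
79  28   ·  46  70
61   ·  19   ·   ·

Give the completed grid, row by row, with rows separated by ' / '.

58 67 76 25 34 / 40 49 73 82 16 / 22 31 55 64 88 / 79 28 37 46 70 / 61 85 19 43 52

The 25 entries sum to 1300, so each line sums to 1300/5 = 260.
Row 4: 79 + 28 + 46 + 70 + ? = 260, so (4,3) = 37.
Column 1: 58 + 40 + 79 + 61 + ? = 260, so (3,1) = 22.
Column 3 needs 260; the known cells sum to 184, so (1,3) = 76.
Main diagonal must total 260; the given cells sum to 208, so (5,5) = 52.
Anti-diagonal needs 260; the known cells sum to 178, so (2,4) = 82.
The remaining cell in row 1 is (1,4) = 260 − 235 = 25.
Row 2: 40 + 49 + 73 + 82 + ? = 260, so (2,5) = 16.
The remaining cell in column 4 is (5,4) = 260 − 217 = 43.
Column 5: 34 + 16 + 70 + 52 + ? = 260, so (3,5) = 88.
The remaining cell in row 3 is (3,2) = 260 − 229 = 31.
Using row 5: 61 + 19 + 43 + 52 + ? → (5,2) = 260 − 175 = 85.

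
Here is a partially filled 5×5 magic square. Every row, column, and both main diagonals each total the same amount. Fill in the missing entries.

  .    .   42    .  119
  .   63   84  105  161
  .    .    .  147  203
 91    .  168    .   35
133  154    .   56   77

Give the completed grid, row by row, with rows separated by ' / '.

140 196 42 98 119 / 182 63 84 105 161 / 49 70 126 147 203 / 91 112 168 189 35 / 133 154 175 56 77

Column 5 is already complete: 119 + 161 + 203 + 35 + 77 = 595, so that is the magic constant.
From row 2, 595 − (63 + 84 + 105 + 161) gives (2,1) = 182.
Row 5: 133 + 154 + 56 + 77 + ? = 595, so (5,3) = 175.
Column 3: 42 + 84 + 168 + 175 + ? = 595, so (3,3) = 126.
Anti-diagonal: 119 + 105 + 126 + 133 + ? = 595, so (4,2) = 112.
Row 4: 91 + 112 + 168 + 35 + ? = 595, so (4,4) = 189.
Column 4 needs 595; the known cells sum to 497, so (1,4) = 98.
Main diagonal: 63 + 126 + 189 + 77 + ? = 595, so (1,1) = 140.
Row 1 must total 595; the given cells sum to 399, so (1,2) = 196.
Column 1: 140 + 182 + 91 + 133 + ? = 595, so (3,1) = 49.
Column 2 needs 595; the known cells sum to 525, so (3,2) = 70.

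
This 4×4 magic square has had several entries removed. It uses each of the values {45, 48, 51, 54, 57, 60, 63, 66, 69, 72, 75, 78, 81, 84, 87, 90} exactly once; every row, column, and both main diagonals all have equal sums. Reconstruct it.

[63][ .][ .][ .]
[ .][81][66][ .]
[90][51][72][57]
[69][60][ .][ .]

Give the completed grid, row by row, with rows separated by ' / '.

The 16 entries sum to 1080, so each line sums to 1080/4 = 270.
The remaining cell in column 1 is (2,1) = 270 − 222 = 48.
Column 2 needs 270; the known cells sum to 192, so (1,2) = 78.
The remaining cell in main diagonal is (4,4) = 270 − 216 = 54.
From anti-diagonal, 270 − (66 + 51 + 69) gives (1,4) = 84.
Using row 1: 63 + 78 + 84 + ? → (1,3) = 270 − 225 = 45.
The remaining cell in row 2 is (2,4) = 270 − 195 = 75.
Row 4 must total 270; the given cells sum to 183, so (4,3) = 87.

63 78 45 84 / 48 81 66 75 / 90 51 72 57 / 69 60 87 54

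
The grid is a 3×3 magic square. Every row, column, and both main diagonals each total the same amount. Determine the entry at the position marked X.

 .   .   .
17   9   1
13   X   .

Row 2 is complete and sums to 27; that is the magic constant.
The remaining cell in column 1 is (1,1) = 27 − 30 = -3.
Main diagonal must total 27; the given cells sum to 6, so (3,3) = 21.
Using anti-diagonal: 9 + 13 + ? → (1,3) = 27 − 22 = 5.
Using row 1: -3 + 5 + ? → (1,2) = 27 − 2 = 25.
Row 3: 13 + 21 + ? = 27, so (3,2) = -7.

-7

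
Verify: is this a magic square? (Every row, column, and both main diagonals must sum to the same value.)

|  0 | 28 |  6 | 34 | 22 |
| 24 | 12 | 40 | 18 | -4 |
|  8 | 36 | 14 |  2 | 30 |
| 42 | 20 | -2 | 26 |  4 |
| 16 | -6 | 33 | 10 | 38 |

No — column 1 sums to 90 but row 5 sums to 91.

Row 1: 0 + 28 + 6 + 34 + 22 = 90.
Row 2: 24 + 12 + 40 + 18 + (-4) = 90.
Row 3: 8 + 36 + 14 + 2 + 30 = 90.
Row 4: 42 + 20 + (-2) + 26 + 4 = 90.
Row 5: 16 + (-6) + 33 + 10 + 38 = 91.
Column 1: 0 + 24 + 8 + 42 + 16 = 90.
Column 2: 28 + 12 + 36 + 20 + (-6) = 90.
Column 3: 6 + 40 + 14 + (-2) + 33 = 91.
Column 4: 34 + 18 + 2 + 26 + 10 = 90.
Column 5: 22 + (-4) + 30 + 4 + 38 = 90.
Main diagonal: 0 + 12 + 14 + 26 + 38 = 90.
Anti-diagonal: 22 + 18 + 14 + 20 + 16 = 90.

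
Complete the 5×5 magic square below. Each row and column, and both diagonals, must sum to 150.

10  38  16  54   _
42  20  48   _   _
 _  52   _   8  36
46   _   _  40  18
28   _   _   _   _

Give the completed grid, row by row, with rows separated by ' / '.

From row 1, 150 − (10 + 38 + 16 + 54) gives (1,5) = 32.
Column 1 must total 150; the given cells sum to 126, so (3,1) = 24.
Row 3: 24 + 52 + 8 + 36 + ? = 150, so (3,3) = 30.
Using main diagonal: 10 + 20 + 30 + 40 + ? → (5,5) = 150 − 100 = 50.
Column 5: 32 + 36 + 18 + 50 + ? = 150, so (2,5) = 14.
The remaining cell in row 2 is (2,4) = 150 − 124 = 26.
From column 4, 150 − (54 + 26 + 8 + 40) gives (5,4) = 22.
Anti-diagonal needs 150; the known cells sum to 116, so (4,2) = 34.
The remaining cell in row 4 is (4,3) = 150 − 138 = 12.
Column 2 must total 150; the given cells sum to 144, so (5,2) = 6.
From column 3, 150 − (16 + 48 + 30 + 12) gives (5,3) = 44.

10 38 16 54 32 / 42 20 48 26 14 / 24 52 30 8 36 / 46 34 12 40 18 / 28 6 44 22 50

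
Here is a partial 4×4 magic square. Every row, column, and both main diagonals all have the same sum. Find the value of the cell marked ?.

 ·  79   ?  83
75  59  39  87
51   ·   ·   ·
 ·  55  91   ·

35

Row 2 is complete and sums to 260; that is the magic constant.
Column 2 needs 260; the known cells sum to 193, so (3,2) = 67.
From anti-diagonal, 260 − (83 + 39 + 67) gives (4,1) = 71.
Using row 4: 71 + 55 + 91 + ? → (4,4) = 260 − 217 = 43.
From column 1, 260 − (75 + 51 + 71) gives (1,1) = 63.
Column 4: 83 + 87 + 43 + ? = 260, so (3,4) = 47.
The remaining cell in main diagonal is (3,3) = 260 − 165 = 95.
Row 1 must total 260; the given cells sum to 225, so (1,3) = 35.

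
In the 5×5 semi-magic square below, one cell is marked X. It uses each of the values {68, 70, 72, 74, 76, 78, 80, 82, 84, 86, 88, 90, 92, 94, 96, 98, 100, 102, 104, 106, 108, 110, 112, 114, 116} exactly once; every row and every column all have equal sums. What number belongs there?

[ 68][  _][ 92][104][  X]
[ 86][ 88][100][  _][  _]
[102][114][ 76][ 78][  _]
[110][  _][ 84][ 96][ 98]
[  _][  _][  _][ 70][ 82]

The 25 entries sum to 2300, so each line sums to 2300/5 = 460.
Row 3 needs 460; the known cells sum to 370, so (3,5) = 90.
Row 4 needs 460; the known cells sum to 388, so (4,2) = 72.
Using column 1: 68 + 86 + 102 + 110 + ? → (5,1) = 460 − 366 = 94.
Column 3 must total 460; the given cells sum to 352, so (5,3) = 108.
The remaining cell in column 4 is (2,4) = 460 − 348 = 112.
From row 2, 460 − (86 + 88 + 100 + 112) gives (2,5) = 74.
Row 5 must total 460; the given cells sum to 354, so (5,2) = 106.
Column 2 must total 460; the given cells sum to 380, so (1,2) = 80.
Column 5: 74 + 90 + 98 + 82 + ? = 460, so (1,5) = 116.

116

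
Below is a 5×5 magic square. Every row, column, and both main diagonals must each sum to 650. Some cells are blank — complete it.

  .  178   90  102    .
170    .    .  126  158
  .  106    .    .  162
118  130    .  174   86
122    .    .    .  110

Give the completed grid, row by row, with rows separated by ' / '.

146 178 90 102 134 / 170 82 114 126 158 / 94 106 138 150 162 / 118 130 142 174 86 / 122 154 166 98 110

From row 4, 650 − (118 + 130 + 174 + 86) gives (4,3) = 142.
Column 5 must total 650; the given cells sum to 516, so (1,5) = 134.
Anti-diagonal must total 650; the given cells sum to 512, so (3,3) = 138.
Row 1 must total 650; the given cells sum to 504, so (1,1) = 146.
Column 1 needs 650; the known cells sum to 556, so (3,1) = 94.
Main diagonal needs 650; the known cells sum to 568, so (2,2) = 82.
From row 2, 650 − (170 + 82 + 126 + 158) gives (2,3) = 114.
From row 3, 650 − (94 + 106 + 138 + 162) gives (3,4) = 150.
From column 2, 650 − (178 + 82 + 106 + 130) gives (5,2) = 154.
From column 3, 650 − (90 + 114 + 138 + 142) gives (5,3) = 166.
Column 4 must total 650; the given cells sum to 552, so (5,4) = 98.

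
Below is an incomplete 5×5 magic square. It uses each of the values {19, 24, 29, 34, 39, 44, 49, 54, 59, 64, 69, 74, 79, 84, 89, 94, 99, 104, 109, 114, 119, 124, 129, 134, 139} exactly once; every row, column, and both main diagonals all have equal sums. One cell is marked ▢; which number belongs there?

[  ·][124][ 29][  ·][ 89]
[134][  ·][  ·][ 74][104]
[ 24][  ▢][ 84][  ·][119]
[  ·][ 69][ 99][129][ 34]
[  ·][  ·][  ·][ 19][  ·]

The 25 entries sum to 1975, so each line sums to 1975/5 = 395.
Using row 4: 69 + 99 + 129 + 34 + ? → (4,1) = 395 − 331 = 64.
From column 5, 395 − (89 + 104 + 119 + 34) gives (5,5) = 49.
The remaining cell in anti-diagonal is (5,1) = 395 − 316 = 79.
Column 1 must total 395; the given cells sum to 301, so (1,1) = 94.
Main diagonal must total 395; the given cells sum to 356, so (2,2) = 39.
From row 1, 395 − (94 + 124 + 29 + 89) gives (1,4) = 59.
Row 2 needs 395; the known cells sum to 351, so (2,3) = 44.
The remaining cell in column 3 is (5,3) = 395 − 256 = 139.
From column 4, 395 − (59 + 74 + 129 + 19) gives (3,4) = 114.
The remaining cell in row 3 is (3,2) = 395 − 341 = 54.

54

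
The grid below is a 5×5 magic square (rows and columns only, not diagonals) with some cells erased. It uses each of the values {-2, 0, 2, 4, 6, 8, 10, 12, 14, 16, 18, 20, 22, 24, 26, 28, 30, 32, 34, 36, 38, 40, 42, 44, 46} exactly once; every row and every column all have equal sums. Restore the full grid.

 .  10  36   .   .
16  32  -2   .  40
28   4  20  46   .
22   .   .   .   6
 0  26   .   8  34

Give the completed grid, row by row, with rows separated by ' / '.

44 10 36 2 18 / 16 32 -2 24 40 / 28 4 20 46 12 / 22 38 14 30 6 / 0 26 42 8 34

The 25 entries sum to 550, so each line sums to 550/5 = 110.
Using row 2: 16 + 32 + (-2) + 40 + ? → (2,4) = 110 − 86 = 24.
Row 3 needs 110; the known cells sum to 98, so (3,5) = 12.
Row 5 needs 110; the known cells sum to 68, so (5,3) = 42.
Using column 1: 16 + 28 + 22 + 0 + ? → (1,1) = 110 − 66 = 44.
Column 2 must total 110; the given cells sum to 72, so (4,2) = 38.
Column 3 must total 110; the given cells sum to 96, so (4,3) = 14.
Using column 5: 40 + 12 + 6 + 34 + ? → (1,5) = 110 − 92 = 18.
Row 1 needs 110; the known cells sum to 108, so (1,4) = 2.
Row 4: 22 + 38 + 14 + 6 + ? = 110, so (4,4) = 30.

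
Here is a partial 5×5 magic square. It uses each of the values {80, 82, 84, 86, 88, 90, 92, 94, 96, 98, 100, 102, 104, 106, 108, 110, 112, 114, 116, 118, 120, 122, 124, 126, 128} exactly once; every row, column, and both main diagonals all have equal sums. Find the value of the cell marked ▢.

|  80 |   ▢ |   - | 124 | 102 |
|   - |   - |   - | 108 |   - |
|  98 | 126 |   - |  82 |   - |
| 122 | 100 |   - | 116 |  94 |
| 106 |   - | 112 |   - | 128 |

118

The 25 entries sum to 2600, so each line sums to 2600/5 = 520.
The remaining cell in row 4 is (4,3) = 520 − 432 = 88.
Column 1 needs 520; the known cells sum to 406, so (2,1) = 114.
Column 4: 124 + 108 + 82 + 116 + ? = 520, so (5,4) = 90.
The remaining cell in anti-diagonal is (3,3) = 520 − 416 = 104.
Row 3: 98 + 126 + 104 + 82 + ? = 520, so (3,5) = 110.
Row 5 must total 520; the given cells sum to 436, so (5,2) = 84.
From column 5, 520 − (102 + 110 + 94 + 128) gives (2,5) = 86.
Main diagonal: 80 + 104 + 116 + 128 + ? = 520, so (2,2) = 92.
Row 2 needs 520; the known cells sum to 400, so (2,3) = 120.
Column 2 must total 520; the given cells sum to 402, so (1,2) = 118.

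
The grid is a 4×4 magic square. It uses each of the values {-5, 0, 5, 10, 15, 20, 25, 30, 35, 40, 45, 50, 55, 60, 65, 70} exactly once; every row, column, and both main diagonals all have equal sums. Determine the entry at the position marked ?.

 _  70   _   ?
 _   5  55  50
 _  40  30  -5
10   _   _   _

The 16 entries sum to 520, so each line sums to 520/4 = 130.
Using row 2: 5 + 55 + 50 + ? → (2,1) = 130 − 110 = 20.
Row 3 needs 130; the known cells sum to 65, so (3,1) = 65.
Column 1: 20 + 65 + 10 + ? = 130, so (1,1) = 35.
Column 2 must total 130; the given cells sum to 115, so (4,2) = 15.
Main diagonal: 35 + 5 + 30 + ? = 130, so (4,4) = 60.
Using anti-diagonal: 55 + 40 + 10 + ? → (1,4) = 130 − 105 = 25.

25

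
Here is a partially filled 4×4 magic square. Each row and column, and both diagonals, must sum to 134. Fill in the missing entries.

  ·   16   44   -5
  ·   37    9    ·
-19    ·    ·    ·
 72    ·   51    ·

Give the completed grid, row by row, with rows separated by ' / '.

79 16 44 -5 / 2 37 9 86 / -19 58 30 65 / 72 23 51 -12

Row 1 must total 134; the given cells sum to 55, so (1,1) = 79.
Column 1 must total 134; the given cells sum to 132, so (2,1) = 2.
From column 3, 134 − (44 + 9 + 51) gives (3,3) = 30.
Main diagonal must total 134; the given cells sum to 146, so (4,4) = -12.
From anti-diagonal, 134 − (-5 + 9 + 72) gives (3,2) = 58.
Using row 2: 2 + 37 + 9 + ? → (2,4) = 134 − 48 = 86.
Using row 3: -19 + 58 + 30 + ? → (3,4) = 134 − 69 = 65.
Using row 4: 72 + 51 + (-12) + ? → (4,2) = 134 − 111 = 23.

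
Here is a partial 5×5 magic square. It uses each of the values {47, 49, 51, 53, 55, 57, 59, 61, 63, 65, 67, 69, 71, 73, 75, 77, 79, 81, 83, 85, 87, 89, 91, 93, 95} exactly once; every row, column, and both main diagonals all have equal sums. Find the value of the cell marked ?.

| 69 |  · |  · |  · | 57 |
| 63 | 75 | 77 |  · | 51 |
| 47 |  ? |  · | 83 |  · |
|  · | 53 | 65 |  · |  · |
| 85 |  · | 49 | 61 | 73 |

59

The 25 entries sum to 1775, so each line sums to 1775/5 = 355.
Row 2: 63 + 75 + 77 + 51 + ? = 355, so (2,4) = 89.
The remaining cell in row 5 is (5,2) = 355 − 268 = 87.
Using column 1: 69 + 63 + 47 + 85 + ? → (4,1) = 355 − 264 = 91.
The remaining cell in anti-diagonal is (3,3) = 355 − 284 = 71.
From column 3, 355 − (77 + 71 + 65 + 49) gives (1,3) = 93.
Main diagonal needs 355; the known cells sum to 288, so (4,4) = 67.
Using row 4: 91 + 53 + 65 + 67 + ? → (4,5) = 355 − 276 = 79.
Using column 4: 89 + 83 + 67 + 61 + ? → (1,4) = 355 − 300 = 55.
Column 5 needs 355; the known cells sum to 260, so (3,5) = 95.
Row 1: 69 + 93 + 55 + 57 + ? = 355, so (1,2) = 81.
Using row 3: 47 + 71 + 83 + 95 + ? → (3,2) = 355 − 296 = 59.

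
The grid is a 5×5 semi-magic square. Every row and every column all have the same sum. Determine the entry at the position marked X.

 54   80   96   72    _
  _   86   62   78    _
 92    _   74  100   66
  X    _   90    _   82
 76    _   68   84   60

Column 3 is complete and sums to 390; that is the magic constant.
The remaining cell in row 1 is (1,5) = 390 − 302 = 88.
The remaining cell in row 3 is (3,2) = 390 − 332 = 58.
Row 5: 76 + 68 + 84 + 60 + ? = 390, so (5,2) = 102.
Column 2 must total 390; the given cells sum to 326, so (4,2) = 64.
Column 4 needs 390; the known cells sum to 334, so (4,4) = 56.
The remaining cell in column 5 is (2,5) = 390 − 296 = 94.
Row 2: 86 + 62 + 78 + 94 + ? = 390, so (2,1) = 70.
Using row 4: 64 + 90 + 56 + 82 + ? → (4,1) = 390 − 292 = 98.

98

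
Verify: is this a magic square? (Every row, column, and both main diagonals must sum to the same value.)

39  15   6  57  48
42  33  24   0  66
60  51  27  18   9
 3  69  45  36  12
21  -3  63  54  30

Row 1: 39 + 15 + 6 + 57 + 48 = 165.
Row 2: 42 + 33 + 24 + 0 + 66 = 165.
Row 3: 60 + 51 + 27 + 18 + 9 = 165.
Row 4: 3 + 69 + 45 + 36 + 12 = 165.
Row 5: 21 + (-3) + 63 + 54 + 30 = 165.
Column 1: 39 + 42 + 60 + 3 + 21 = 165.
Column 2: 15 + 33 + 51 + 69 + (-3) = 165.
Column 3: 6 + 24 + 27 + 45 + 63 = 165.
Column 4: 57 + 0 + 18 + 36 + 54 = 165.
Column 5: 48 + 66 + 9 + 12 + 30 = 165.
Main diagonal: 39 + 33 + 27 + 36 + 30 = 165.
Anti-diagonal: 48 + 0 + 27 + 69 + 21 = 165.
All lines sum to 165.

Yes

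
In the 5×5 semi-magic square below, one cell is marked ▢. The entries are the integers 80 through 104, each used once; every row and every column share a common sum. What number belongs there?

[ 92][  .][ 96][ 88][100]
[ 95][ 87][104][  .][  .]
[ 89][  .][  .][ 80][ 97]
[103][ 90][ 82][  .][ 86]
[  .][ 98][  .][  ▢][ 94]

The entries are 80 through 104, which sum to 2300, so each line sums to 2300/5 = 460.
Row 1 needs 460; the known cells sum to 376, so (1,2) = 84.
The remaining cell in row 4 is (4,4) = 460 − 361 = 99.
Column 1: 92 + 95 + 89 + 103 + ? = 460, so (5,1) = 81.
Column 2: 84 + 87 + 90 + 98 + ? = 460, so (3,2) = 101.
Using column 5: 100 + 97 + 86 + 94 + ? → (2,5) = 460 − 377 = 83.
From row 2, 460 − (95 + 87 + 104 + 83) gives (2,4) = 91.
Row 3 must total 460; the given cells sum to 367, so (3,3) = 93.
Column 3 needs 460; the known cells sum to 375, so (5,3) = 85.
From column 4, 460 − (88 + 91 + 80 + 99) gives (5,4) = 102.

102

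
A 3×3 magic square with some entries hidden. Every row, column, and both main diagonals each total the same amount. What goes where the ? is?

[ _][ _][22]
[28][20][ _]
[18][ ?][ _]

Anti-diagonal is complete and sums to 60; that is the magic constant.
Row 2 must total 60; the given cells sum to 48, so (2,3) = 12.
Using column 1: 28 + 18 + ? → (1,1) = 60 − 46 = 14.
Using column 3: 22 + 12 + ? → (3,3) = 60 − 34 = 26.
Row 1: 14 + 22 + ? = 60, so (1,2) = 24.
From row 3, 60 − (18 + 26) gives (3,2) = 16.

16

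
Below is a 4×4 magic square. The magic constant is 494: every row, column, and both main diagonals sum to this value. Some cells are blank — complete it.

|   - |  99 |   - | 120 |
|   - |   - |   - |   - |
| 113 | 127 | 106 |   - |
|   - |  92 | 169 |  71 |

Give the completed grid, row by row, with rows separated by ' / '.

141 99 134 120 / 78 176 85 155 / 113 127 106 148 / 162 92 169 71

The remaining cell in row 3 is (3,4) = 494 − 346 = 148.
Using row 4: 92 + 169 + 71 + ? → (4,1) = 494 − 332 = 162.
Column 2: 99 + 127 + 92 + ? = 494, so (2,2) = 176.
Column 4 needs 494; the known cells sum to 339, so (2,4) = 155.
From main diagonal, 494 − (176 + 106 + 71) gives (1,1) = 141.
The remaining cell in anti-diagonal is (2,3) = 494 − 409 = 85.
Using row 1: 141 + 99 + 120 + ? → (1,3) = 494 − 360 = 134.
Row 2 needs 494; the known cells sum to 416, so (2,1) = 78.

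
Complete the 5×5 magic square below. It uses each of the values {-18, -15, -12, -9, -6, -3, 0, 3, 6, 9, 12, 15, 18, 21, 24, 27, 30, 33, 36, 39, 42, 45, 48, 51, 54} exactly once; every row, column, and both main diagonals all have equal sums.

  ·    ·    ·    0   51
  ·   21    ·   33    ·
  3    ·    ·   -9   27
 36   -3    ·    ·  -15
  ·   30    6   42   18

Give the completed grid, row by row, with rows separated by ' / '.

The 25 entries sum to 450, so each line sums to 450/5 = 90.
Row 5 must total 90; the given cells sum to 96, so (5,1) = -6.
From column 4, 90 − (0 + 33 + (-9) + 42) gives (4,4) = 24.
Column 5 needs 90; the known cells sum to 81, so (2,5) = 9.
The remaining cell in anti-diagonal is (3,3) = 90 − 75 = 15.
From row 3, 90 − (3 + 15 + (-9) + 27) gives (3,2) = 54.
Using row 4: 36 + (-3) + 24 + (-15) + ? → (4,3) = 90 − 42 = 48.
Column 2 needs 90; the known cells sum to 102, so (1,2) = -12.
The remaining cell in main diagonal is (1,1) = 90 − 78 = 12.
Using row 1: 12 + (-12) + 0 + 51 + ? → (1,3) = 90 − 51 = 39.
Column 1 needs 90; the known cells sum to 45, so (2,1) = 45.
From column 3, 90 − (39 + 15 + 48 + 6) gives (2,3) = -18.

12 -12 39 0 51 / 45 21 -18 33 9 / 3 54 15 -9 27 / 36 -3 48 24 -15 / -6 30 6 42 18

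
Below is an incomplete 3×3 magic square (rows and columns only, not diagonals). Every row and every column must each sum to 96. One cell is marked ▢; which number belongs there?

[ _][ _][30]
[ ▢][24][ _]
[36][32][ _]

Using row 3: 36 + 32 + ? → (3,3) = 96 − 68 = 28.
Using column 2: 24 + 32 + ? → (1,2) = 96 − 56 = 40.
From column 3, 96 − (30 + 28) gives (2,3) = 38.
Row 1 must total 96; the given cells sum to 70, so (1,1) = 26.
Row 2 must total 96; the given cells sum to 62, so (2,1) = 34.

34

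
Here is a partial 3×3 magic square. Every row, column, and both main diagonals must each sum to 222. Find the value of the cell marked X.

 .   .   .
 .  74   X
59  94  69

Column 2 needs 222; the known cells sum to 168, so (1,2) = 54.
Main diagonal needs 222; the known cells sum to 143, so (1,1) = 79.
From anti-diagonal, 222 − (74 + 59) gives (1,3) = 89.
Column 1: 79 + 59 + ? = 222, so (2,1) = 84.
Column 3 must total 222; the given cells sum to 158, so (2,3) = 64.

64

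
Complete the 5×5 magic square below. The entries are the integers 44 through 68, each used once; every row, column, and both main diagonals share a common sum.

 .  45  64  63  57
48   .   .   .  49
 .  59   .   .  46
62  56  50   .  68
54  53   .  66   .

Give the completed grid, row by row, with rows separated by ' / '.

51 45 64 63 57 / 48 67 61 55 49 / 65 59 58 52 46 / 62 56 50 44 68 / 54 53 47 66 60

The entries are 44 through 68, which sum to 1400, so each line sums to 1400/5 = 280.
Row 1: 45 + 64 + 63 + 57 + ? = 280, so (1,1) = 51.
Row 4 must total 280; the given cells sum to 236, so (4,4) = 44.
Using column 1: 51 + 48 + 62 + 54 + ? → (3,1) = 280 − 215 = 65.
The remaining cell in column 2 is (2,2) = 280 − 213 = 67.
The remaining cell in column 5 is (5,5) = 280 − 220 = 60.
From main diagonal, 280 − (51 + 67 + 44 + 60) gives (3,3) = 58.
Anti-diagonal must total 280; the given cells sum to 225, so (2,4) = 55.
From row 2, 280 − (48 + 67 + 55 + 49) gives (2,3) = 61.
Row 3 needs 280; the known cells sum to 228, so (3,4) = 52.
The remaining cell in row 5 is (5,3) = 280 − 233 = 47.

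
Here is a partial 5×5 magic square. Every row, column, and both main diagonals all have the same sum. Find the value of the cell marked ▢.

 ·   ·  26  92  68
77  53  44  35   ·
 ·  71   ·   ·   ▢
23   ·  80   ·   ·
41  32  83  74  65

Row 5 is complete and sums to 295; that is the magic constant.
Row 2: 77 + 53 + 44 + 35 + ? = 295, so (2,5) = 86.
Column 3 needs 295; the known cells sum to 233, so (3,3) = 62.
From anti-diagonal, 295 − (68 + 35 + 62 + 41) gives (4,2) = 89.
Column 2 must total 295; the given cells sum to 245, so (1,2) = 50.
From row 1, 295 − (50 + 26 + 92 + 68) gives (1,1) = 59.
The remaining cell in column 1 is (3,1) = 295 − 200 = 95.
Using main diagonal: 59 + 53 + 62 + 65 + ? → (4,4) = 295 − 239 = 56.
Row 4 needs 295; the known cells sum to 248, so (4,5) = 47.
Column 4: 92 + 35 + 56 + 74 + ? = 295, so (3,4) = 38.
Column 5: 68 + 86 + 47 + 65 + ? = 295, so (3,5) = 29.

29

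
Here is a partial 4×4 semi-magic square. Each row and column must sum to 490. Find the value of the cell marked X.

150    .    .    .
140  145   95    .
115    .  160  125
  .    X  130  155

120

From row 2, 490 − (140 + 145 + 95) gives (2,4) = 110.
From row 3, 490 − (115 + 160 + 125) gives (3,2) = 90.
Column 1: 150 + 140 + 115 + ? = 490, so (4,1) = 85.
Using column 3: 95 + 160 + 130 + ? → (1,3) = 490 − 385 = 105.
Column 4: 110 + 125 + 155 + ? = 490, so (1,4) = 100.
Using row 1: 150 + 105 + 100 + ? → (1,2) = 490 − 355 = 135.
The remaining cell in row 4 is (4,2) = 490 − 370 = 120.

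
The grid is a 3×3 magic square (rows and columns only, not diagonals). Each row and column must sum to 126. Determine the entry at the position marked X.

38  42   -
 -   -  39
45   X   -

Row 1: 38 + 42 + ? = 126, so (1,3) = 46.
From column 1, 126 − (38 + 45) gives (2,1) = 43.
The remaining cell in column 3 is (3,3) = 126 − 85 = 41.
Row 2 must total 126; the given cells sum to 82, so (2,2) = 44.
Row 3: 45 + 41 + ? = 126, so (3,2) = 40.

40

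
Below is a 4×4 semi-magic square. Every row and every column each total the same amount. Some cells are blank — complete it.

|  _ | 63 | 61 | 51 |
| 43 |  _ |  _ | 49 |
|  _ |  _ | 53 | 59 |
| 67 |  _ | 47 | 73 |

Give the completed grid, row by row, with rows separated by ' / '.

57 63 61 51 / 43 69 71 49 / 65 55 53 59 / 67 45 47 73

Column 4 is already complete: 51 + 49 + 59 + 73 = 232, so that is the magic constant.
Row 1: 63 + 61 + 51 + ? = 232, so (1,1) = 57.
From row 4, 232 − (67 + 47 + 73) gives (4,2) = 45.
Column 1 must total 232; the given cells sum to 167, so (3,1) = 65.
Column 3: 61 + 53 + 47 + ? = 232, so (2,3) = 71.
From row 2, 232 − (43 + 71 + 49) gives (2,2) = 69.
Row 3 must total 232; the given cells sum to 177, so (3,2) = 55.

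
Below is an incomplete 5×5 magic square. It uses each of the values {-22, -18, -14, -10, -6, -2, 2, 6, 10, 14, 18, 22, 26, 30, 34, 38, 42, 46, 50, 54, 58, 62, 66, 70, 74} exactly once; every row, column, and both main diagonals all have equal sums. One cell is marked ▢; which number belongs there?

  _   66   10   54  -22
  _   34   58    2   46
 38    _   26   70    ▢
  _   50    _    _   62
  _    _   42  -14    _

14

The 25 entries sum to 650, so each line sums to 650/5 = 130.
Using row 1: 66 + 10 + 54 + (-22) + ? → (1,1) = 130 − 108 = 22.
Row 2: 34 + 58 + 2 + 46 + ? = 130, so (2,1) = -10.
From column 3, 130 − (10 + 58 + 26 + 42) gives (4,3) = -6.
Column 4 needs 130; the known cells sum to 112, so (4,4) = 18.
Main diagonal must total 130; the given cells sum to 100, so (5,5) = 30.
Using anti-diagonal: -22 + 2 + 26 + 50 + ? → (5,1) = 130 − 56 = 74.
The remaining cell in row 4 is (4,1) = 130 − 124 = 6.
From row 5, 130 − (74 + 42 + (-14) + 30) gives (5,2) = -2.
Using column 2: 66 + 34 + 50 + (-2) + ? → (3,2) = 130 − 148 = -18.
Column 5 must total 130; the given cells sum to 116, so (3,5) = 14.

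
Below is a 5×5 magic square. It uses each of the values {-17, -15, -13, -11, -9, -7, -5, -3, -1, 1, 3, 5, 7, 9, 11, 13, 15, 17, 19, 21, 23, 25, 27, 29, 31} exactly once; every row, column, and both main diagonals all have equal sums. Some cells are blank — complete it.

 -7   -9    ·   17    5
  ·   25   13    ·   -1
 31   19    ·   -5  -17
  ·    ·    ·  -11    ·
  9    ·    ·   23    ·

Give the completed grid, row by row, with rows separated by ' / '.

The 25 entries sum to 175, so each line sums to 175/5 = 35.
Row 1 needs 35; the known cells sum to 6, so (1,3) = 29.
Row 3: 31 + 19 + (-5) + (-17) + ? = 35, so (3,3) = 7.
From column 4, 35 − (17 + (-5) + (-11) + 23) gives (2,4) = 11.
From main diagonal, 35 − (-7 + 25 + 7 + (-11)) gives (5,5) = 21.
Anti-diagonal needs 35; the known cells sum to 32, so (4,2) = 3.
The remaining cell in row 2 is (2,1) = 35 − 48 = -13.
Column 1 must total 35; the given cells sum to 20, so (4,1) = 15.
Using column 2: -9 + 25 + 19 + 3 + ? → (5,2) = 35 − 38 = -3.
From column 5, 35 − (5 + (-1) + (-17) + 21) gives (4,5) = 27.
From row 4, 35 − (15 + 3 + (-11) + 27) gives (4,3) = 1.
Row 5: 9 + (-3) + 23 + 21 + ? = 35, so (5,3) = -15.

-7 -9 29 17 5 / -13 25 13 11 -1 / 31 19 7 -5 -17 / 15 3 1 -11 27 / 9 -3 -15 23 21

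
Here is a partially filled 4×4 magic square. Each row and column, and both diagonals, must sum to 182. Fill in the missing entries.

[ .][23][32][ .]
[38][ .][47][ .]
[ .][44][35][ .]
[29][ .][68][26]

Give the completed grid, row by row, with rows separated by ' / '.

65 23 32 62 / 38 56 47 41 / 50 44 35 53 / 29 59 68 26

The remaining cell in row 4 is (4,2) = 182 − 123 = 59.
Column 2: 23 + 44 + 59 + ? = 182, so (2,2) = 56.
Main diagonal needs 182; the known cells sum to 117, so (1,1) = 65.
Anti-diagonal needs 182; the known cells sum to 120, so (1,4) = 62.
From row 2, 182 − (38 + 56 + 47) gives (2,4) = 41.
The remaining cell in column 1 is (3,1) = 182 − 132 = 50.
Column 4 must total 182; the given cells sum to 129, so (3,4) = 53.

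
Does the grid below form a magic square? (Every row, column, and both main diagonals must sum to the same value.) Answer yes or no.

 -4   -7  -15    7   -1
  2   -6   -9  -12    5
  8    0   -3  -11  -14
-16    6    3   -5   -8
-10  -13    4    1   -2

Yes

Row 1: -4 + (-7) + (-15) + 7 + (-1) = -20.
Row 2: 2 + (-6) + (-9) + (-12) + 5 = -20.
Row 3: 8 + 0 + (-3) + (-11) + (-14) = -20.
Row 4: -16 + 6 + 3 + (-5) + (-8) = -20.
Row 5: -10 + (-13) + 4 + 1 + (-2) = -20.
Column 1: -4 + 2 + 8 + (-16) + (-10) = -20.
Column 2: -7 + (-6) + 0 + 6 + (-13) = -20.
Column 3: -15 + (-9) + (-3) + 3 + 4 = -20.
Column 4: 7 + (-12) + (-11) + (-5) + 1 = -20.
Column 5: -1 + 5 + (-14) + (-8) + (-2) = -20.
Main diagonal: -4 + (-6) + (-3) + (-5) + (-2) = -20.
Anti-diagonal: -1 + (-12) + (-3) + 6 + (-10) = -20.
All lines sum to -20.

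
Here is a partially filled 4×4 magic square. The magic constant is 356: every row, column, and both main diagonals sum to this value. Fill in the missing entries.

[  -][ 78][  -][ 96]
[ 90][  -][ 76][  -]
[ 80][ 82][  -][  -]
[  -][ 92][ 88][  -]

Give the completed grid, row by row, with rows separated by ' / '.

The remaining cell in column 2 is (2,2) = 356 − 252 = 104.
The remaining cell in anti-diagonal is (4,1) = 356 − 254 = 102.
The remaining cell in row 2 is (2,4) = 356 − 270 = 86.
Using row 4: 102 + 92 + 88 + ? → (4,4) = 356 − 282 = 74.
Using column 1: 90 + 80 + 102 + ? → (1,1) = 356 − 272 = 84.
From column 4, 356 − (96 + 86 + 74) gives (3,4) = 100.
From main diagonal, 356 − (84 + 104 + 74) gives (3,3) = 94.
Row 1 needs 356; the known cells sum to 258, so (1,3) = 98.

84 78 98 96 / 90 104 76 86 / 80 82 94 100 / 102 92 88 74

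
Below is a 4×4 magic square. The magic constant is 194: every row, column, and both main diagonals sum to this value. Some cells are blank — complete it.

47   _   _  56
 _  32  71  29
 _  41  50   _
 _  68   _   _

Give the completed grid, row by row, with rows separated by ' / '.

Row 2: 32 + 71 + 29 + ? = 194, so (2,1) = 62.
Using column 2: 32 + 41 + 68 + ? → (1,2) = 194 − 141 = 53.
Using main diagonal: 47 + 32 + 50 + ? → (4,4) = 194 − 129 = 65.
Anti-diagonal must total 194; the given cells sum to 168, so (4,1) = 26.
Row 1 must total 194; the given cells sum to 156, so (1,3) = 38.
Using row 4: 26 + 68 + 65 + ? → (4,3) = 194 − 159 = 35.
Using column 1: 47 + 62 + 26 + ? → (3,1) = 194 − 135 = 59.
Column 4: 56 + 29 + 65 + ? = 194, so (3,4) = 44.

47 53 38 56 / 62 32 71 29 / 59 41 50 44 / 26 68 35 65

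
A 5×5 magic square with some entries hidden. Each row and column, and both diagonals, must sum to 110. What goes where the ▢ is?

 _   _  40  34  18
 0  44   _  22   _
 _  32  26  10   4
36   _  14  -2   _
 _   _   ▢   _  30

2

Using row 3: 32 + 26 + 10 + 4 + ? → (3,1) = 110 − 72 = 38.
From column 4, 110 − (34 + 22 + 10 + (-2)) gives (5,4) = 46.
Main diagonal: 44 + 26 + (-2) + 30 + ? = 110, so (1,1) = 12.
Row 1 needs 110; the known cells sum to 104, so (1,2) = 6.
Using column 1: 12 + 0 + 38 + 36 + ? → (5,1) = 110 − 86 = 24.
Anti-diagonal must total 110; the given cells sum to 90, so (4,2) = 20.
Row 4: 36 + 20 + 14 + (-2) + ? = 110, so (4,5) = 42.
Column 2 must total 110; the given cells sum to 102, so (5,2) = 8.
The remaining cell in column 5 is (2,5) = 110 − 94 = 16.
Row 2 must total 110; the given cells sum to 82, so (2,3) = 28.
The remaining cell in row 5 is (5,3) = 110 − 108 = 2.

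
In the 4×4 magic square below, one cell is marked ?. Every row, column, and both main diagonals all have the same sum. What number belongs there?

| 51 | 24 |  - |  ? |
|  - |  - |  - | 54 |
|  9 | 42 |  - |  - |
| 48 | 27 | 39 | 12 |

15

Row 4 is complete and sums to 126; that is the magic constant.
Column 1 needs 126; the known cells sum to 108, so (2,1) = 18.
Using column 2: 24 + 42 + 27 + ? → (2,2) = 126 − 93 = 33.
The remaining cell in main diagonal is (3,3) = 126 − 96 = 30.
Row 2 needs 126; the known cells sum to 105, so (2,3) = 21.
From row 3, 126 − (9 + 42 + 30) gives (3,4) = 45.
Column 3 needs 126; the known cells sum to 90, so (1,3) = 36.
Using column 4: 54 + 45 + 12 + ? → (1,4) = 126 − 111 = 15.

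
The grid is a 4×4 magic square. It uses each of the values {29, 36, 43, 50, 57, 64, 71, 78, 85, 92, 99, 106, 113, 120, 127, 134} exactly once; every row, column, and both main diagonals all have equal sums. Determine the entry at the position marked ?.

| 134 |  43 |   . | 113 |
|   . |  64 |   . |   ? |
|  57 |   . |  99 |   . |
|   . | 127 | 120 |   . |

106

The 16 entries sum to 1304, so each line sums to 1304/4 = 326.
Row 1 must total 326; the given cells sum to 290, so (1,3) = 36.
The remaining cell in column 2 is (3,2) = 326 − 234 = 92.
From column 3, 326 − (36 + 99 + 120) gives (2,3) = 71.
Main diagonal: 134 + 64 + 99 + ? = 326, so (4,4) = 29.
The remaining cell in anti-diagonal is (4,1) = 326 − 276 = 50.
Using row 3: 57 + 92 + 99 + ? → (3,4) = 326 − 248 = 78.
Using column 1: 134 + 57 + 50 + ? → (2,1) = 326 − 241 = 85.
From column 4, 326 − (113 + 78 + 29) gives (2,4) = 106.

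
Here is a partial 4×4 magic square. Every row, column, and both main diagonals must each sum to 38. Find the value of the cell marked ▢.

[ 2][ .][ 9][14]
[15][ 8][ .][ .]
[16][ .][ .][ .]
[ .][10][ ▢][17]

6

From row 1, 38 − (2 + 9 + 14) gives (1,2) = 13.
Column 1 must total 38; the given cells sum to 33, so (4,1) = 5.
Column 2: 13 + 8 + 10 + ? = 38, so (3,2) = 7.
Using main diagonal: 2 + 8 + 17 + ? → (3,3) = 38 − 27 = 11.
The remaining cell in anti-diagonal is (2,3) = 38 − 26 = 12.
Row 2: 15 + 8 + 12 + ? = 38, so (2,4) = 3.
Row 3 must total 38; the given cells sum to 34, so (3,4) = 4.
Row 4 needs 38; the known cells sum to 32, so (4,3) = 6.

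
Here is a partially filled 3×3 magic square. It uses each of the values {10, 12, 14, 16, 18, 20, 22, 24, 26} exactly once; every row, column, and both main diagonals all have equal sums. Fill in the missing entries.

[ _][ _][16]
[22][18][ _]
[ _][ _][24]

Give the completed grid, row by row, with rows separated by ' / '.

The 9 entries sum to 162, so each line sums to 162/3 = 54.
Using row 2: 22 + 18 + ? → (2,3) = 54 − 40 = 14.
From main diagonal, 54 − (18 + 24) gives (1,1) = 12.
Anti-diagonal must total 54; the given cells sum to 34, so (3,1) = 20.
Row 1 must total 54; the given cells sum to 28, so (1,2) = 26.
Row 3: 20 + 24 + ? = 54, so (3,2) = 10.

12 26 16 / 22 18 14 / 20 10 24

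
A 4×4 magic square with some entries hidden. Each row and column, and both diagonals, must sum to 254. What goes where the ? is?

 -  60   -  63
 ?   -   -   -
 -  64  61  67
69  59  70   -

Row 3: 64 + 61 + 67 + ? = 254, so (3,1) = 62.
Row 4: 69 + 59 + 70 + ? = 254, so (4,4) = 56.
The remaining cell in column 2 is (2,2) = 254 − 183 = 71.
The remaining cell in column 4 is (2,4) = 254 − 186 = 68.
Main diagonal must total 254; the given cells sum to 188, so (1,1) = 66.
From anti-diagonal, 254 − (63 + 64 + 69) gives (2,3) = 58.
Row 1: 66 + 60 + 63 + ? = 254, so (1,3) = 65.
Row 2: 71 + 58 + 68 + ? = 254, so (2,1) = 57.

57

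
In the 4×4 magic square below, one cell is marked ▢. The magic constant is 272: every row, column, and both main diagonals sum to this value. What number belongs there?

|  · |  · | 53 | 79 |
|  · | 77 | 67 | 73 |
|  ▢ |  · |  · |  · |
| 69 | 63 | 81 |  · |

83

The remaining cell in row 2 is (2,1) = 272 − 217 = 55.
Using row 4: 69 + 63 + 81 + ? → (4,4) = 272 − 213 = 59.
The remaining cell in column 3 is (3,3) = 272 − 201 = 71.
Column 4 must total 272; the given cells sum to 211, so (3,4) = 61.
Main diagonal needs 272; the known cells sum to 207, so (1,1) = 65.
Using anti-diagonal: 79 + 67 + 69 + ? → (3,2) = 272 − 215 = 57.
The remaining cell in row 1 is (1,2) = 272 − 197 = 75.
Row 3 needs 272; the known cells sum to 189, so (3,1) = 83.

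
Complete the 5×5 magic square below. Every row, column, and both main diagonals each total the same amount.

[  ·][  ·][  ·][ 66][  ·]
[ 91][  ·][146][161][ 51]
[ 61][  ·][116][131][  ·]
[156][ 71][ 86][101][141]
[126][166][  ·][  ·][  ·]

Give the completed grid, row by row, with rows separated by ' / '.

Row 4 is already complete: 156 + 71 + 86 + 101 + 141 = 555, so that is the magic constant.
Row 2: 91 + 146 + 161 + 51 + ? = 555, so (2,2) = 106.
The remaining cell in column 1 is (1,1) = 555 − 434 = 121.
The remaining cell in column 4 is (5,4) = 555 − 459 = 96.
The remaining cell in main diagonal is (5,5) = 555 − 444 = 111.
Using anti-diagonal: 161 + 116 + 71 + 126 + ? → (1,5) = 555 − 474 = 81.
From row 5, 555 − (126 + 166 + 96 + 111) gives (5,3) = 56.
From column 3, 555 − (146 + 116 + 86 + 56) gives (1,3) = 151.
From column 5, 555 − (81 + 51 + 141 + 111) gives (3,5) = 171.
Row 1 must total 555; the given cells sum to 419, so (1,2) = 136.
Using row 3: 61 + 116 + 131 + 171 + ? → (3,2) = 555 − 479 = 76.

121 136 151 66 81 / 91 106 146 161 51 / 61 76 116 131 171 / 156 71 86 101 141 / 126 166 56 96 111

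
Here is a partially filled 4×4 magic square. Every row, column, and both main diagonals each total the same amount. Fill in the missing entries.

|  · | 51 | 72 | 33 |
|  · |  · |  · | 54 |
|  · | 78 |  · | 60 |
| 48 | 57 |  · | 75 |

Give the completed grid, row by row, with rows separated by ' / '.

Column 4 is already complete: 33 + 54 + 60 + 75 = 222, so that is the magic constant.
Row 1 must total 222; the given cells sum to 156, so (1,1) = 66.
From row 4, 222 − (48 + 57 + 75) gives (4,3) = 42.
The remaining cell in column 2 is (2,2) = 222 − 186 = 36.
Using main diagonal: 66 + 36 + 75 + ? → (3,3) = 222 − 177 = 45.
From anti-diagonal, 222 − (33 + 78 + 48) gives (2,3) = 63.
Row 2 needs 222; the known cells sum to 153, so (2,1) = 69.
The remaining cell in row 3 is (3,1) = 222 − 183 = 39.

66 51 72 33 / 69 36 63 54 / 39 78 45 60 / 48 57 42 75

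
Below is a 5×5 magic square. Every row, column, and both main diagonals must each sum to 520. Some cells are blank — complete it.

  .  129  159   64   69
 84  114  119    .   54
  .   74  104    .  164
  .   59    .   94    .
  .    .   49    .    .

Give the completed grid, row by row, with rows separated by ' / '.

Row 1 needs 520; the known cells sum to 421, so (1,1) = 99.
Row 2 must total 520; the given cells sum to 371, so (2,4) = 149.
Column 2 needs 520; the known cells sum to 376, so (5,2) = 144.
Using column 3: 159 + 119 + 104 + 49 + ? → (4,3) = 520 − 431 = 89.
The remaining cell in main diagonal is (5,5) = 520 − 411 = 109.
The remaining cell in anti-diagonal is (5,1) = 520 − 381 = 139.
Row 5 needs 520; the known cells sum to 441, so (5,4) = 79.
Column 4 needs 520; the known cells sum to 386, so (3,4) = 134.
Column 5: 69 + 54 + 164 + 109 + ? = 520, so (4,5) = 124.
The remaining cell in row 3 is (3,1) = 520 − 476 = 44.
Row 4 must total 520; the given cells sum to 366, so (4,1) = 154.

99 129 159 64 69 / 84 114 119 149 54 / 44 74 104 134 164 / 154 59 89 94 124 / 139 144 49 79 109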